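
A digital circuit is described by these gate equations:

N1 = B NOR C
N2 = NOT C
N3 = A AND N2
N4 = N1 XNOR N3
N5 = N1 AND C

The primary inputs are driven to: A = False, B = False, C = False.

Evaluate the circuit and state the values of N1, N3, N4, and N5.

N1 = True  N3 = False  N4 = False  N5 = False

N1 = B NOR C = False NOR False = True
N2 = NOT C = NOT False = True
N3 = A AND N2 = False AND True = False
N4 = N1 XNOR N3 = True XNOR False = False
N5 = N1 AND C = True AND False = False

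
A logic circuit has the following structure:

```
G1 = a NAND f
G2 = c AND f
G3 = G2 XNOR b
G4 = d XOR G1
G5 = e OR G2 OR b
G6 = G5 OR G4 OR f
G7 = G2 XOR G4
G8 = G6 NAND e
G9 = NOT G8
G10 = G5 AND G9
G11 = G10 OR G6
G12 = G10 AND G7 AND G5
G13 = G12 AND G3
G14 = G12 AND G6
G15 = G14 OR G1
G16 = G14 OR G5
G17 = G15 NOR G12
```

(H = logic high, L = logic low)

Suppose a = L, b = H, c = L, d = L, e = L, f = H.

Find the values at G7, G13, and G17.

G7 = H  G13 = L  G17 = L

G1 = a NAND f = L NAND H = H
G2 = c AND f = L AND H = L
G3 = G2 XNOR b = L XNOR H = L
G4 = d XOR G1 = L XOR H = H
G5 = e OR G2 OR b = L OR L OR H = H
G6 = G5 OR G4 OR f = H OR H OR H = H
G7 = G2 XOR G4 = L XOR H = H
G8 = G6 NAND e = H NAND L = H
G9 = NOT G8 = NOT H = L
G10 = G5 AND G9 = H AND L = L
G12 = G10 AND G7 AND G5 = L AND H AND H = L
G13 = G12 AND G3 = L AND L = L
G14 = G12 AND G6 = L AND H = L
G15 = G14 OR G1 = L OR H = H
G17 = G15 NOR G12 = H NOR L = L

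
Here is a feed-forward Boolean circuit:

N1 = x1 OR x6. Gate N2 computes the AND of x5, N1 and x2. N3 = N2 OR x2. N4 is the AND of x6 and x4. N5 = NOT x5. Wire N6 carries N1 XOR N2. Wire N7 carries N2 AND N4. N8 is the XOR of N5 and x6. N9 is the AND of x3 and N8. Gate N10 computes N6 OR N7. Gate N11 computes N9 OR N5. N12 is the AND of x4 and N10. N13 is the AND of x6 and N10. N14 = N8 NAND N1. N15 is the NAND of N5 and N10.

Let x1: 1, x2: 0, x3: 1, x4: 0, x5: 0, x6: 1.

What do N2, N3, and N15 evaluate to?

N1 = x1 OR x6 = 1 OR 1 = 1
N2 = x5 AND N1 AND x2 = 0 AND 1 AND 0 = 0
N3 = N2 OR x2 = 0 OR 0 = 0
N4 = x6 AND x4 = 1 AND 0 = 0
N5 = NOT x5 = NOT 0 = 1
N6 = N1 XOR N2 = 1 XOR 0 = 1
N7 = N2 AND N4 = 0 AND 0 = 0
N10 = N6 OR N7 = 1 OR 0 = 1
N15 = N5 NAND N10 = 1 NAND 1 = 0

N2 = 0  N3 = 0  N15 = 0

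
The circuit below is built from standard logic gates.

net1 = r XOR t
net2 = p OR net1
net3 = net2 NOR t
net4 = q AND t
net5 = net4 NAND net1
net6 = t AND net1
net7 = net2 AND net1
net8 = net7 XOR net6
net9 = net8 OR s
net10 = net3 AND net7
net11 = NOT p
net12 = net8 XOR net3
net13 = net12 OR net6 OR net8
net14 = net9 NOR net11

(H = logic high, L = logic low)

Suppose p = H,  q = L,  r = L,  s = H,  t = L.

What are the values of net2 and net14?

net2 = H, net14 = L

net1 = r XOR t = L XOR L = L
net2 = p OR net1 = H OR L = H
net6 = t AND net1 = L AND L = L
net7 = net2 AND net1 = H AND L = L
net8 = net7 XOR net6 = L XOR L = L
net9 = net8 OR s = L OR H = H
net11 = NOT p = NOT H = L
net14 = net9 NOR net11 = H NOR L = L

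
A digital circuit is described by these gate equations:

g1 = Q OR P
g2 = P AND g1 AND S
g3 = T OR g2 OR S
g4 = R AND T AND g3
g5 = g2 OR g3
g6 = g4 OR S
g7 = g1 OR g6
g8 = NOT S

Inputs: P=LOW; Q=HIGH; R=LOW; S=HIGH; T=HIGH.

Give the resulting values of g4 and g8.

g1 = Q OR P = HIGH OR LOW = HIGH
g2 = P AND g1 AND S = LOW AND HIGH AND HIGH = LOW
g3 = T OR g2 OR S = HIGH OR LOW OR HIGH = HIGH
g4 = R AND T AND g3 = LOW AND HIGH AND HIGH = LOW
g8 = NOT S = NOT HIGH = LOW

g4 = LOW; g8 = LOW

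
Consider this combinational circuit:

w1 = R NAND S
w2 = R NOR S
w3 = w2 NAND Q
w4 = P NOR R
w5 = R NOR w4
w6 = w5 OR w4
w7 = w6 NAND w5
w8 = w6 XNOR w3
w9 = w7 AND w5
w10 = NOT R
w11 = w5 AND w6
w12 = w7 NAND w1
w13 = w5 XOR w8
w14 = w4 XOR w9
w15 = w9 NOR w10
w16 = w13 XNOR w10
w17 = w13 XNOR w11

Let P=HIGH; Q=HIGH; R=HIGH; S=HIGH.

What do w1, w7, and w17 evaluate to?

w1 = LOW, w7 = HIGH, w17 = HIGH

w1 = R NAND S = HIGH NAND HIGH = LOW
w2 = R NOR S = HIGH NOR HIGH = LOW
w3 = w2 NAND Q = LOW NAND HIGH = HIGH
w4 = P NOR R = HIGH NOR HIGH = LOW
w5 = R NOR w4 = HIGH NOR LOW = LOW
w6 = w5 OR w4 = LOW OR LOW = LOW
w7 = w6 NAND w5 = LOW NAND LOW = HIGH
w8 = w6 XNOR w3 = LOW XNOR HIGH = LOW
w11 = w5 AND w6 = LOW AND LOW = LOW
w13 = w5 XOR w8 = LOW XOR LOW = LOW
w17 = w13 XNOR w11 = LOW XNOR LOW = HIGH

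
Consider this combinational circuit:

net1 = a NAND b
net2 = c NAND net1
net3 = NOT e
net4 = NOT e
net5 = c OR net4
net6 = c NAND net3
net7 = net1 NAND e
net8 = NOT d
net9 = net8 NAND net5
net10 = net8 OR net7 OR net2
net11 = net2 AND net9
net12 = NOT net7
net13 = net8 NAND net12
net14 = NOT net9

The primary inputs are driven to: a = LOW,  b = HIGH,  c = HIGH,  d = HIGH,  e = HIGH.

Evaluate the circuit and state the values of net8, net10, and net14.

net1 = a NAND b = LOW NAND HIGH = HIGH
net2 = c NAND net1 = HIGH NAND HIGH = LOW
net4 = NOT e = NOT HIGH = LOW
net5 = c OR net4 = HIGH OR LOW = HIGH
net7 = net1 NAND e = HIGH NAND HIGH = LOW
net8 = NOT d = NOT HIGH = LOW
net9 = net8 NAND net5 = LOW NAND HIGH = HIGH
net10 = net8 OR net7 OR net2 = LOW OR LOW OR LOW = LOW
net14 = NOT net9 = NOT HIGH = LOW

net8 = LOW, net10 = LOW, net14 = LOW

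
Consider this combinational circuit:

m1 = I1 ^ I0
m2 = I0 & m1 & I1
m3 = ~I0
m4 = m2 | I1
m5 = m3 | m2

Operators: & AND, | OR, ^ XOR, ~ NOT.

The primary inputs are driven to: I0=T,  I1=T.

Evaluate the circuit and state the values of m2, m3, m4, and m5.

m2 = F; m3 = F; m4 = T; m5 = F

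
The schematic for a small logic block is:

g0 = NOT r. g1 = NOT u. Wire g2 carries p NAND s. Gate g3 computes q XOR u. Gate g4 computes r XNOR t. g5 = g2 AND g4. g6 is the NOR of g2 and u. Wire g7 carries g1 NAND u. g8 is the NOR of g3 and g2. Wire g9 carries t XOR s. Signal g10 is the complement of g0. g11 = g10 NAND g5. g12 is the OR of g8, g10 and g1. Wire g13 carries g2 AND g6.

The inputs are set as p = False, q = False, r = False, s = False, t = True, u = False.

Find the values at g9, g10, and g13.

g0 = NOT r = NOT False = True
g2 = p NAND s = False NAND False = True
g6 = g2 NOR u = True NOR False = False
g9 = t XOR s = True XOR False = True
g10 = NOT g0 = NOT True = False
g13 = g2 AND g6 = True AND False = False

g9 = True, g10 = False, g13 = False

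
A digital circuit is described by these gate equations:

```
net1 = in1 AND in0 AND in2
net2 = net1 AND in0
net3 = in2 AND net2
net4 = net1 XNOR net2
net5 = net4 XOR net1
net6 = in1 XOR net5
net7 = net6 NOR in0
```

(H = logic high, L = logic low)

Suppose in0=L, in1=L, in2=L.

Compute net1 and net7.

net1 = L; net7 = L

net1 = in1 AND in0 AND in2 = L AND L AND L = L
net2 = net1 AND in0 = L AND L = L
net4 = net1 XNOR net2 = L XNOR L = H
net5 = net4 XOR net1 = H XOR L = H
net6 = in1 XOR net5 = L XOR H = H
net7 = net6 NOR in0 = H NOR L = L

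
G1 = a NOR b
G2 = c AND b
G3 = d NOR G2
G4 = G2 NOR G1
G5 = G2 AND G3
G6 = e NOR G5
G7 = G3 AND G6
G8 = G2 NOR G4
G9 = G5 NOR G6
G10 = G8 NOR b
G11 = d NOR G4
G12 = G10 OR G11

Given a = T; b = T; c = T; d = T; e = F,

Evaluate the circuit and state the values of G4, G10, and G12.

G1 = a NOR b = T NOR T = F
G2 = c AND b = T AND T = T
G4 = G2 NOR G1 = T NOR F = F
G8 = G2 NOR G4 = T NOR F = F
G10 = G8 NOR b = F NOR T = F
G11 = d NOR G4 = T NOR F = F
G12 = G10 OR G11 = F OR F = F

G4 = F, G10 = F, G12 = F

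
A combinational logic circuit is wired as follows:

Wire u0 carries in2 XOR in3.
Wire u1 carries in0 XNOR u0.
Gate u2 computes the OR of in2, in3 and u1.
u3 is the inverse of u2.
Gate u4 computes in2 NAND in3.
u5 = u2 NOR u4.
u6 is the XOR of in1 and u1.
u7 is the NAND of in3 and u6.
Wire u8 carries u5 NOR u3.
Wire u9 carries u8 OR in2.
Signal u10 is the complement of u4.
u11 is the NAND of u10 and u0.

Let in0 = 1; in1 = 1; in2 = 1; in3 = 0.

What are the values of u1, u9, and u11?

u1 = 1, u9 = 1, u11 = 1

u0 = in2 XOR in3 = 1 XOR 0 = 1
u1 = in0 XNOR u0 = 1 XNOR 1 = 1
u2 = in2 OR in3 OR u1 = 1 OR 0 OR 1 = 1
u3 = NOT u2 = NOT 1 = 0
u4 = in2 NAND in3 = 1 NAND 0 = 1
u5 = u2 NOR u4 = 1 NOR 1 = 0
u8 = u5 NOR u3 = 0 NOR 0 = 1
u9 = u8 OR in2 = 1 OR 1 = 1
u10 = NOT u4 = NOT 1 = 0
u11 = u10 NAND u0 = 0 NAND 1 = 1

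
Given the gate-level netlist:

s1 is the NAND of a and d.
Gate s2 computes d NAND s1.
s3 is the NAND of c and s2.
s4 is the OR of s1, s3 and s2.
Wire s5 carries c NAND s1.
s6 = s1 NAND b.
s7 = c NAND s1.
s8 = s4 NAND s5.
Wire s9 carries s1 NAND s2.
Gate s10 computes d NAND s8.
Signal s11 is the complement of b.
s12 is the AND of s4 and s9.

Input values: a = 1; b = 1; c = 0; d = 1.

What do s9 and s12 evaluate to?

s9 = 1; s12 = 1

s1 = a NAND d = 1 NAND 1 = 0
s2 = d NAND s1 = 1 NAND 0 = 1
s3 = c NAND s2 = 0 NAND 1 = 1
s4 = s1 OR s3 OR s2 = 0 OR 1 OR 1 = 1
s9 = s1 NAND s2 = 0 NAND 1 = 1
s12 = s4 AND s9 = 1 AND 1 = 1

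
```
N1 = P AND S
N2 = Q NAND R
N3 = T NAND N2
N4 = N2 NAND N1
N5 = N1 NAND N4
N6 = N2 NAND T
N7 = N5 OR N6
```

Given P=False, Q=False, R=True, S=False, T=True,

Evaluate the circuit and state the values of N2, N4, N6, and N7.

N2 = True  N4 = True  N6 = False  N7 = True

N1 = P AND S = False AND False = False
N2 = Q NAND R = False NAND True = True
N4 = N2 NAND N1 = True NAND False = True
N5 = N1 NAND N4 = False NAND True = True
N6 = N2 NAND T = True NAND True = False
N7 = N5 OR N6 = True OR False = True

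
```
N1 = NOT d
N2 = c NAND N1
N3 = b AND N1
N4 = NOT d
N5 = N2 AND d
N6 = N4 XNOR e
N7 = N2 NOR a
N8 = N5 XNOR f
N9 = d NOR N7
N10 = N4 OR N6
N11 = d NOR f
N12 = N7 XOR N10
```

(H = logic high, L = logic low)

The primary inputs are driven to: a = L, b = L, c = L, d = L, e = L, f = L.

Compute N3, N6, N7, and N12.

N3 = L, N6 = L, N7 = L, N12 = H

N1 = NOT d = NOT L = H
N2 = c NAND N1 = L NAND H = H
N3 = b AND N1 = L AND H = L
N4 = NOT d = NOT L = H
N6 = N4 XNOR e = H XNOR L = L
N7 = N2 NOR a = H NOR L = L
N10 = N4 OR N6 = H OR L = H
N12 = N7 XOR N10 = L XOR H = H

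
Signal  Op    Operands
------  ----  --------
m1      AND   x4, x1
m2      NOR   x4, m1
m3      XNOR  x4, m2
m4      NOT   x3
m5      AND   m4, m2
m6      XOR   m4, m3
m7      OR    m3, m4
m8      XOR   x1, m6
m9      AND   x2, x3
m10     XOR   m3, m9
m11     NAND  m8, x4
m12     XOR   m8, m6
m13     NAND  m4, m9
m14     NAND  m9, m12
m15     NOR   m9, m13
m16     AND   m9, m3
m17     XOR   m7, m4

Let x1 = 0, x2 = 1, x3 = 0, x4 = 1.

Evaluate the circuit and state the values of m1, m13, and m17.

m1 = x4 AND x1 = 1 AND 0 = 0
m2 = x4 NOR m1 = 1 NOR 0 = 0
m3 = x4 XNOR m2 = 1 XNOR 0 = 0
m4 = NOT x3 = NOT 0 = 1
m7 = m3 OR m4 = 0 OR 1 = 1
m9 = x2 AND x3 = 1 AND 0 = 0
m13 = m4 NAND m9 = 1 NAND 0 = 1
m17 = m7 XOR m4 = 1 XOR 1 = 0

m1 = 0, m13 = 1, m17 = 0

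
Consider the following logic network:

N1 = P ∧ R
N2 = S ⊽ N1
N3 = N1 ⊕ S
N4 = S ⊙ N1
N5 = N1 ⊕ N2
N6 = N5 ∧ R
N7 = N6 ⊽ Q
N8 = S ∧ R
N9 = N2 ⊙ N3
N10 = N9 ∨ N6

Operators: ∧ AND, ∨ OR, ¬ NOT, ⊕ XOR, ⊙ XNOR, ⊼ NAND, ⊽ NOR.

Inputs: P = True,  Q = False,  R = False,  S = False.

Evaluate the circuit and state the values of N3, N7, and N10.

N1 = P AND R = True AND False = False
N2 = S NOR N1 = False NOR False = True
N3 = N1 XOR S = False XOR False = False
N5 = N1 XOR N2 = False XOR True = True
N6 = N5 AND R = True AND False = False
N7 = N6 NOR Q = False NOR False = True
N9 = N2 XNOR N3 = True XNOR False = False
N10 = N9 OR N6 = False OR False = False

N3 = False, N7 = True, N10 = False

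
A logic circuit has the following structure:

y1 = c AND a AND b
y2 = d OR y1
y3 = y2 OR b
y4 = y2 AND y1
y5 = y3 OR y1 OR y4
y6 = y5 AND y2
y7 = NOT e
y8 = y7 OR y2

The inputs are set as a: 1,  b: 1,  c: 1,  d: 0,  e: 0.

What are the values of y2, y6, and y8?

y2 = 1; y6 = 1; y8 = 1

y1 = c AND a AND b = 1 AND 1 AND 1 = 1
y2 = d OR y1 = 0 OR 1 = 1
y3 = y2 OR b = 1 OR 1 = 1
y4 = y2 AND y1 = 1 AND 1 = 1
y5 = y3 OR y1 OR y4 = 1 OR 1 OR 1 = 1
y6 = y5 AND y2 = 1 AND 1 = 1
y7 = NOT e = NOT 0 = 1
y8 = y7 OR y2 = 1 OR 1 = 1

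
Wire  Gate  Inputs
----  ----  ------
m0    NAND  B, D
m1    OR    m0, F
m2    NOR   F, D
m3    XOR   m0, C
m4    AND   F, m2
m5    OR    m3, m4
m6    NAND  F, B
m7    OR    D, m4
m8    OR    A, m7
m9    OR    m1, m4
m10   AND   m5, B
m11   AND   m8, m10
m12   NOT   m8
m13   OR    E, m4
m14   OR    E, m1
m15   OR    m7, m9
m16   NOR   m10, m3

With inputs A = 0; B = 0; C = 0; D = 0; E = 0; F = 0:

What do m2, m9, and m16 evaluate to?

m0 = B NAND D = 0 NAND 0 = 1
m1 = m0 OR F = 1 OR 0 = 1
m2 = F NOR D = 0 NOR 0 = 1
m3 = m0 XOR C = 1 XOR 0 = 1
m4 = F AND m2 = 0 AND 1 = 0
m5 = m3 OR m4 = 1 OR 0 = 1
m9 = m1 OR m4 = 1 OR 0 = 1
m10 = m5 AND B = 1 AND 0 = 0
m16 = m10 NOR m3 = 0 NOR 1 = 0

m2 = 1, m9 = 1, m16 = 0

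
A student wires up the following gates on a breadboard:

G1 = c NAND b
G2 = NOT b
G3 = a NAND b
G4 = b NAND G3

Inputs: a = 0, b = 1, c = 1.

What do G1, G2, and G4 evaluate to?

G1 = c NAND b = 1 NAND 1 = 0
G2 = NOT b = NOT 1 = 0
G3 = a NAND b = 0 NAND 1 = 1
G4 = b NAND G3 = 1 NAND 1 = 0

G1 = 0; G2 = 0; G4 = 0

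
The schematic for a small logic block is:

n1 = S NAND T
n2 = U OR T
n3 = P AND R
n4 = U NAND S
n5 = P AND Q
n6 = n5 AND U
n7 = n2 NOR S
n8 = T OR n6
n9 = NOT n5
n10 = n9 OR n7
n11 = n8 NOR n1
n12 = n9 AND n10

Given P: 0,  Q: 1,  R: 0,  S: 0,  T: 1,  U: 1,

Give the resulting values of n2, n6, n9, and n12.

n2 = U OR T = 1 OR 1 = 1
n5 = P AND Q = 0 AND 1 = 0
n6 = n5 AND U = 0 AND 1 = 0
n7 = n2 NOR S = 1 NOR 0 = 0
n9 = NOT n5 = NOT 0 = 1
n10 = n9 OR n7 = 1 OR 0 = 1
n12 = n9 AND n10 = 1 AND 1 = 1

n2 = 1  n6 = 0  n9 = 1  n12 = 1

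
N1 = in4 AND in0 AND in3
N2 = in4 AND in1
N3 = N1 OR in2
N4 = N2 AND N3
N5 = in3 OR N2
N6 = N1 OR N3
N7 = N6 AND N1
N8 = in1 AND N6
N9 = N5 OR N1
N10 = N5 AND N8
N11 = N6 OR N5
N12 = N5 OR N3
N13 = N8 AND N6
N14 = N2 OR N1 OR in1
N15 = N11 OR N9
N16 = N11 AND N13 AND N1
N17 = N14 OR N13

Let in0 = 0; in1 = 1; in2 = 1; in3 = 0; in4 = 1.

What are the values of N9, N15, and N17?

N1 = in4 AND in0 AND in3 = 1 AND 0 AND 0 = 0
N2 = in4 AND in1 = 1 AND 1 = 1
N3 = N1 OR in2 = 0 OR 1 = 1
N5 = in3 OR N2 = 0 OR 1 = 1
N6 = N1 OR N3 = 0 OR 1 = 1
N8 = in1 AND N6 = 1 AND 1 = 1
N9 = N5 OR N1 = 1 OR 0 = 1
N11 = N6 OR N5 = 1 OR 1 = 1
N13 = N8 AND N6 = 1 AND 1 = 1
N14 = N2 OR N1 OR in1 = 1 OR 0 OR 1 = 1
N15 = N11 OR N9 = 1 OR 1 = 1
N17 = N14 OR N13 = 1 OR 1 = 1

N9 = 1, N15 = 1, N17 = 1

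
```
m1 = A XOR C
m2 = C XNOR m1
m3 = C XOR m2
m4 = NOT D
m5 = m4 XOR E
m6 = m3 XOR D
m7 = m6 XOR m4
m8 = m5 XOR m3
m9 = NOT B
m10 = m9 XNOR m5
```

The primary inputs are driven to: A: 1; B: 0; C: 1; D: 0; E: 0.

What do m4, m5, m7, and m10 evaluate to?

m1 = A XOR C = 1 XOR 1 = 0
m2 = C XNOR m1 = 1 XNOR 0 = 0
m3 = C XOR m2 = 1 XOR 0 = 1
m4 = NOT D = NOT 0 = 1
m5 = m4 XOR E = 1 XOR 0 = 1
m6 = m3 XOR D = 1 XOR 0 = 1
m7 = m6 XOR m4 = 1 XOR 1 = 0
m9 = NOT B = NOT 0 = 1
m10 = m9 XNOR m5 = 1 XNOR 1 = 1

m4 = 1; m5 = 1; m7 = 0; m10 = 1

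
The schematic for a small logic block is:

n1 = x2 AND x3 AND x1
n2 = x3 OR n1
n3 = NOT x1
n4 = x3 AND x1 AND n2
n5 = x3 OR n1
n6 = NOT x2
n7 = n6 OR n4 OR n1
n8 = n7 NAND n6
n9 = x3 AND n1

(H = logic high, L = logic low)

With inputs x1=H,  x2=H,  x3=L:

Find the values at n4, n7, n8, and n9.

n4 = L  n7 = L  n8 = H  n9 = L

n1 = x2 AND x3 AND x1 = H AND L AND H = L
n2 = x3 OR n1 = L OR L = L
n4 = x3 AND x1 AND n2 = L AND H AND L = L
n6 = NOT x2 = NOT H = L
n7 = n6 OR n4 OR n1 = L OR L OR L = L
n8 = n7 NAND n6 = L NAND L = H
n9 = x3 AND n1 = L AND L = L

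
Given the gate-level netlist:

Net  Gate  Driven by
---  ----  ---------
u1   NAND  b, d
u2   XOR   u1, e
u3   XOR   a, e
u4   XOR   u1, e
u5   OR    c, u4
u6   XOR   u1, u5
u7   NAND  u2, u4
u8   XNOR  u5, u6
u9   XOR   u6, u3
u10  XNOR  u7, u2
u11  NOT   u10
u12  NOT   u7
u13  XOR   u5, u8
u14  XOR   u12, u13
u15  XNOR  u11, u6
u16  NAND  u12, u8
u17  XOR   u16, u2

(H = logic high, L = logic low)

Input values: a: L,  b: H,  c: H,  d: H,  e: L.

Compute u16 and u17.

u16 = H; u17 = H

u1 = b NAND d = H NAND H = L
u2 = u1 XOR e = L XOR L = L
u4 = u1 XOR e = L XOR L = L
u5 = c OR u4 = H OR L = H
u6 = u1 XOR u5 = L XOR H = H
u7 = u2 NAND u4 = L NAND L = H
u8 = u5 XNOR u6 = H XNOR H = H
u12 = NOT u7 = NOT H = L
u16 = u12 NAND u8 = L NAND H = H
u17 = u16 XOR u2 = H XOR L = H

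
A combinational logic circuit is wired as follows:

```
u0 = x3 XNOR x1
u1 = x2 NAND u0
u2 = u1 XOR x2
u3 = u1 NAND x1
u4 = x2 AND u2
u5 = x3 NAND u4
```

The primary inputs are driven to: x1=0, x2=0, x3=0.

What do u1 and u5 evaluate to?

u0 = x3 XNOR x1 = 0 XNOR 0 = 1
u1 = x2 NAND u0 = 0 NAND 1 = 1
u2 = u1 XOR x2 = 1 XOR 0 = 1
u4 = x2 AND u2 = 0 AND 1 = 0
u5 = x3 NAND u4 = 0 NAND 0 = 1

u1 = 1, u5 = 1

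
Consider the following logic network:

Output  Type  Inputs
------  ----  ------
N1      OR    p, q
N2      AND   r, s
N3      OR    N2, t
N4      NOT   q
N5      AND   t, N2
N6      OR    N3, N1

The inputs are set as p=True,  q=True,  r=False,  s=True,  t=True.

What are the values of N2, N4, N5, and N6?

N1 = p OR q = True OR True = True
N2 = r AND s = False AND True = False
N3 = N2 OR t = False OR True = True
N4 = NOT q = NOT True = False
N5 = t AND N2 = True AND False = False
N6 = N3 OR N1 = True OR True = True

N2 = False; N4 = False; N5 = False; N6 = True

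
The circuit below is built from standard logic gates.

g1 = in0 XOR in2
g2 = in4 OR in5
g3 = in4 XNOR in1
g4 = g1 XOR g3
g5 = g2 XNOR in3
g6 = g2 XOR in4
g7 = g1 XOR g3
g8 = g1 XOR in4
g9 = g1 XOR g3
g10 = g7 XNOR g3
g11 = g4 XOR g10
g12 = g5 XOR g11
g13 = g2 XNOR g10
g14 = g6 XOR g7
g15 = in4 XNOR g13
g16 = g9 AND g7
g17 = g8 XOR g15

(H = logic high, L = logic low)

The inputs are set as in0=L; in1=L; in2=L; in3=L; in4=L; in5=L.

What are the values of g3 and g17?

g3 = H  g17 = H

g1 = in0 XOR in2 = L XOR L = L
g2 = in4 OR in5 = L OR L = L
g3 = in4 XNOR in1 = L XNOR L = H
g7 = g1 XOR g3 = L XOR H = H
g8 = g1 XOR in4 = L XOR L = L
g10 = g7 XNOR g3 = H XNOR H = H
g13 = g2 XNOR g10 = L XNOR H = L
g15 = in4 XNOR g13 = L XNOR L = H
g17 = g8 XOR g15 = L XOR H = H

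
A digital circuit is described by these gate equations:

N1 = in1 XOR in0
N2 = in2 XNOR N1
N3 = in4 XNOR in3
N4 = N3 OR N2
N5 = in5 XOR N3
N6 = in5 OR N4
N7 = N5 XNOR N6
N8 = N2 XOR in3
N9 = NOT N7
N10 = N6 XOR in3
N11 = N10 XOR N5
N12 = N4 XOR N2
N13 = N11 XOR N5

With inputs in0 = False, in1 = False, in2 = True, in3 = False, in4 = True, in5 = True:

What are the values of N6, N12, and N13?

N6 = True, N12 = False, N13 = True

N1 = in1 XOR in0 = False XOR False = False
N2 = in2 XNOR N1 = True XNOR False = False
N3 = in4 XNOR in3 = True XNOR False = False
N4 = N3 OR N2 = False OR False = False
N5 = in5 XOR N3 = True XOR False = True
N6 = in5 OR N4 = True OR False = True
N10 = N6 XOR in3 = True XOR False = True
N11 = N10 XOR N5 = True XOR True = False
N12 = N4 XOR N2 = False XOR False = False
N13 = N11 XOR N5 = False XOR True = True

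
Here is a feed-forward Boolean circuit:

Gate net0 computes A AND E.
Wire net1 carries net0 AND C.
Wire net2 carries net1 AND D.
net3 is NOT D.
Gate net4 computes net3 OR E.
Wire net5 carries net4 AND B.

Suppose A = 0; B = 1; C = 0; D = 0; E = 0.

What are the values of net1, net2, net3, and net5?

net0 = A AND E = 0 AND 0 = 0
net1 = net0 AND C = 0 AND 0 = 0
net2 = net1 AND D = 0 AND 0 = 0
net3 = NOT D = NOT 0 = 1
net4 = net3 OR E = 1 OR 0 = 1
net5 = net4 AND B = 1 AND 1 = 1

net1 = 0; net2 = 0; net3 = 1; net5 = 1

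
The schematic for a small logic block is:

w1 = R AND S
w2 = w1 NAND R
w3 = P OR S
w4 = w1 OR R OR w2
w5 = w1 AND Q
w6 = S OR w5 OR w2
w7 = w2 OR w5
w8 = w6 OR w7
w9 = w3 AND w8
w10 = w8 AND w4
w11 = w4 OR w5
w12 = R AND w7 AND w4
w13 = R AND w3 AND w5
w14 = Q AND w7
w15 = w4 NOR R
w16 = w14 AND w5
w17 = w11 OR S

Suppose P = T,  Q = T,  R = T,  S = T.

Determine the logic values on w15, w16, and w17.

w1 = R AND S = T AND T = T
w2 = w1 NAND R = T NAND T = F
w4 = w1 OR R OR w2 = T OR T OR F = T
w5 = w1 AND Q = T AND T = T
w7 = w2 OR w5 = F OR T = T
w11 = w4 OR w5 = T OR T = T
w14 = Q AND w7 = T AND T = T
w15 = w4 NOR R = T NOR T = F
w16 = w14 AND w5 = T AND T = T
w17 = w11 OR S = T OR T = T

w15 = F, w16 = T, w17 = T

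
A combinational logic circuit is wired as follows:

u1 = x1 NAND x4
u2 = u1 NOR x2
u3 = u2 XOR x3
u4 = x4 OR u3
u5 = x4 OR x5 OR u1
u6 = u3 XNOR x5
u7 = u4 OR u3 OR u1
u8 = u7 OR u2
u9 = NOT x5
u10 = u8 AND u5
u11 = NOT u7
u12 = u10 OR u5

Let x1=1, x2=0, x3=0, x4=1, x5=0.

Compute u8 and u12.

u8 = 1  u12 = 1

u1 = x1 NAND x4 = 1 NAND 1 = 0
u2 = u1 NOR x2 = 0 NOR 0 = 1
u3 = u2 XOR x3 = 1 XOR 0 = 1
u4 = x4 OR u3 = 1 OR 1 = 1
u5 = x4 OR x5 OR u1 = 1 OR 0 OR 0 = 1
u7 = u4 OR u3 OR u1 = 1 OR 1 OR 0 = 1
u8 = u7 OR u2 = 1 OR 1 = 1
u10 = u8 AND u5 = 1 AND 1 = 1
u12 = u10 OR u5 = 1 OR 1 = 1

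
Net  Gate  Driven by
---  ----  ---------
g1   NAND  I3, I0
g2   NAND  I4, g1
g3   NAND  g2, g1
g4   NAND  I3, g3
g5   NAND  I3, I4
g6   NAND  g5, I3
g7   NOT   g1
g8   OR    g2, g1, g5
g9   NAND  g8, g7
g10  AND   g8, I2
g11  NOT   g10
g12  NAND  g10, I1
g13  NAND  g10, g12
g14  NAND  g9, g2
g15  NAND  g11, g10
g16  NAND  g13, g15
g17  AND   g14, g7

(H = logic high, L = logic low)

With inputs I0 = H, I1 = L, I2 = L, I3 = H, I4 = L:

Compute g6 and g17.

g1 = I3 NAND I0 = H NAND H = L
g2 = I4 NAND g1 = L NAND L = H
g5 = I3 NAND I4 = H NAND L = H
g6 = g5 NAND I3 = H NAND H = L
g7 = NOT g1 = NOT L = H
g8 = g2 OR g1 OR g5 = H OR L OR H = H
g9 = g8 NAND g7 = H NAND H = L
g14 = g9 NAND g2 = L NAND H = H
g17 = g14 AND g7 = H AND H = H

g6 = L  g17 = H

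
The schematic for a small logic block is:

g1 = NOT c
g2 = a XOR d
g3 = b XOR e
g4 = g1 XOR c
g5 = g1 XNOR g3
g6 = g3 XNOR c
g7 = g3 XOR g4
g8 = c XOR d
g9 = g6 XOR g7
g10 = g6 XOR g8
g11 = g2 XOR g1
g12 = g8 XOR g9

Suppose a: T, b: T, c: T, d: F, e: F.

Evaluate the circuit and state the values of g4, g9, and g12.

g4 = T  g9 = T  g12 = F

g1 = NOT c = NOT T = F
g3 = b XOR e = T XOR F = T
g4 = g1 XOR c = F XOR T = T
g6 = g3 XNOR c = T XNOR T = T
g7 = g3 XOR g4 = T XOR T = F
g8 = c XOR d = T XOR F = T
g9 = g6 XOR g7 = T XOR F = T
g12 = g8 XOR g9 = T XOR T = F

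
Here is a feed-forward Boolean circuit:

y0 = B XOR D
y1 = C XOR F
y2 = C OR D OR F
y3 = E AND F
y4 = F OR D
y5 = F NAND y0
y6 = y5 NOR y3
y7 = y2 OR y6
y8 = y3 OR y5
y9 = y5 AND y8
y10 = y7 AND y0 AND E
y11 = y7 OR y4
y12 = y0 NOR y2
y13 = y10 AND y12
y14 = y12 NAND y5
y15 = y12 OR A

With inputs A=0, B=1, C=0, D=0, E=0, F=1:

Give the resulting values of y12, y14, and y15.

y0 = B XOR D = 1 XOR 0 = 1
y2 = C OR D OR F = 0 OR 0 OR 1 = 1
y5 = F NAND y0 = 1 NAND 1 = 0
y12 = y0 NOR y2 = 1 NOR 1 = 0
y14 = y12 NAND y5 = 0 NAND 0 = 1
y15 = y12 OR A = 0 OR 0 = 0

y12 = 0, y14 = 1, y15 = 0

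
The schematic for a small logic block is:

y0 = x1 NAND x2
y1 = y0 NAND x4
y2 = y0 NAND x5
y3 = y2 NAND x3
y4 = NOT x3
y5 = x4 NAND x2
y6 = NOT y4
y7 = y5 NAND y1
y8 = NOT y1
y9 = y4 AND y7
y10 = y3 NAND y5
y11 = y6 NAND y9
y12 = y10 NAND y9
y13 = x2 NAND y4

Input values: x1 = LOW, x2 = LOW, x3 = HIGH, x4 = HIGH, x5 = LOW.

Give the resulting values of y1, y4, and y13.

y1 = LOW  y4 = LOW  y13 = HIGH

y0 = x1 NAND x2 = LOW NAND LOW = HIGH
y1 = y0 NAND x4 = HIGH NAND HIGH = LOW
y4 = NOT x3 = NOT HIGH = LOW
y13 = x2 NAND y4 = LOW NAND LOW = HIGH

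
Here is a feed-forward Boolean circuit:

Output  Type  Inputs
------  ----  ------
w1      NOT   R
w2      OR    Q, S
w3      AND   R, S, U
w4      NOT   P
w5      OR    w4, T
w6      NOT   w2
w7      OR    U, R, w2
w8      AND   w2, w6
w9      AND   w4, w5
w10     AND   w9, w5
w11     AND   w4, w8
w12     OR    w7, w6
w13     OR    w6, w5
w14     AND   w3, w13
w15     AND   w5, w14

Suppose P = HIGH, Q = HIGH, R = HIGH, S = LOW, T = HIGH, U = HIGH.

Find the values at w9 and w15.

w9 = LOW; w15 = LOW

w2 = Q OR S = HIGH OR LOW = HIGH
w3 = R AND S AND U = HIGH AND LOW AND HIGH = LOW
w4 = NOT P = NOT HIGH = LOW
w5 = w4 OR T = LOW OR HIGH = HIGH
w6 = NOT w2 = NOT HIGH = LOW
w9 = w4 AND w5 = LOW AND HIGH = LOW
w13 = w6 OR w5 = LOW OR HIGH = HIGH
w14 = w3 AND w13 = LOW AND HIGH = LOW
w15 = w5 AND w14 = HIGH AND LOW = LOW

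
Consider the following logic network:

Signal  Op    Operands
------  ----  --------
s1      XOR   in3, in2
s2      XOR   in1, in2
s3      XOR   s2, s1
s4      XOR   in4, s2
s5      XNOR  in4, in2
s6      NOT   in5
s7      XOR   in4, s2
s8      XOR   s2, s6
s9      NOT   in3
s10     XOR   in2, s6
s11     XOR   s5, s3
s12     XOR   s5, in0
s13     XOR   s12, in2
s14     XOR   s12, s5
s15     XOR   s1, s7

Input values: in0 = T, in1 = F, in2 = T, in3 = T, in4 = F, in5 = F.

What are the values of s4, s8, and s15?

s4 = T; s8 = F; s15 = T

s1 = in3 XOR in2 = T XOR T = F
s2 = in1 XOR in2 = F XOR T = T
s4 = in4 XOR s2 = F XOR T = T
s6 = NOT in5 = NOT F = T
s7 = in4 XOR s2 = F XOR T = T
s8 = s2 XOR s6 = T XOR T = F
s15 = s1 XOR s7 = F XOR T = T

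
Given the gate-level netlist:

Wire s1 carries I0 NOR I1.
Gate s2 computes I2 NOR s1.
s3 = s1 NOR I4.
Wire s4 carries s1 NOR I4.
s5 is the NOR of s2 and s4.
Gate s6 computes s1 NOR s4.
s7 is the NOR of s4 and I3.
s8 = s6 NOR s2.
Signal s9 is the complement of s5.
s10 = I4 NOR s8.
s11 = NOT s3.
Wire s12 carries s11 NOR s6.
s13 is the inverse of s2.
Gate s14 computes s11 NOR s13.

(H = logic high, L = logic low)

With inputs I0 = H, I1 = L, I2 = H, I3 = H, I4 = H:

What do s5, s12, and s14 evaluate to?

s5 = H  s12 = L  s14 = L

s1 = I0 NOR I1 = H NOR L = L
s2 = I2 NOR s1 = H NOR L = L
s3 = s1 NOR I4 = L NOR H = L
s4 = s1 NOR I4 = L NOR H = L
s5 = s2 NOR s4 = L NOR L = H
s6 = s1 NOR s4 = L NOR L = H
s11 = NOT s3 = NOT L = H
s12 = s11 NOR s6 = H NOR H = L
s13 = NOT s2 = NOT L = H
s14 = s11 NOR s13 = H NOR H = L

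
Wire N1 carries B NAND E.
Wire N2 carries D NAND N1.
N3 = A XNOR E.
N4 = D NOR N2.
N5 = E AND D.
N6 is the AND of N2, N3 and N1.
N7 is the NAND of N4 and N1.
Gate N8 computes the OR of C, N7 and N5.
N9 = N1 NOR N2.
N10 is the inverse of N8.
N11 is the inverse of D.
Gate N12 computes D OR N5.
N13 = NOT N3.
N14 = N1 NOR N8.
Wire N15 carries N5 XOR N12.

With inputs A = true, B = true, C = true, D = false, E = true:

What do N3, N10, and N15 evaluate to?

N3 = true, N10 = false, N15 = false

N1 = B NAND E = true NAND true = false
N2 = D NAND N1 = false NAND false = true
N3 = A XNOR E = true XNOR true = true
N4 = D NOR N2 = false NOR true = false
N5 = E AND D = true AND false = false
N7 = N4 NAND N1 = false NAND false = true
N8 = C OR N7 OR N5 = true OR true OR false = true
N10 = NOT N8 = NOT true = false
N12 = D OR N5 = false OR false = false
N15 = N5 XOR N12 = false XOR false = false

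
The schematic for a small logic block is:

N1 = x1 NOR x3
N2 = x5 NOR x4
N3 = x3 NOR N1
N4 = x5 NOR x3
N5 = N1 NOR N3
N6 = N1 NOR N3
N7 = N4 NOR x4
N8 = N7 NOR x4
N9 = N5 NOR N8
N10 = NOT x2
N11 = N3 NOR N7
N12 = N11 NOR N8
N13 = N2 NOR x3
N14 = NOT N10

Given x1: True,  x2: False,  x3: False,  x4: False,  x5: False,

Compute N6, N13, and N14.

N1 = x1 NOR x3 = True NOR False = False
N2 = x5 NOR x4 = False NOR False = True
N3 = x3 NOR N1 = False NOR False = True
N6 = N1 NOR N3 = False NOR True = False
N10 = NOT x2 = NOT False = True
N13 = N2 NOR x3 = True NOR False = False
N14 = NOT N10 = NOT True = False

N6 = False; N13 = False; N14 = False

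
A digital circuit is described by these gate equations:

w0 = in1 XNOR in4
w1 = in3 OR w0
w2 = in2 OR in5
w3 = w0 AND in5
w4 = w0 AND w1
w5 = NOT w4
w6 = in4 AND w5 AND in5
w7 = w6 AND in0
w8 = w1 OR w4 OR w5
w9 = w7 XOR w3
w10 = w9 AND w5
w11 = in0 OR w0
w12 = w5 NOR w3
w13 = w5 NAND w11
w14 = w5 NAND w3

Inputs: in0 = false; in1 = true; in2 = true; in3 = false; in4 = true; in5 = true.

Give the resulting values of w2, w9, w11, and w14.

w0 = in1 XNOR in4 = true XNOR true = true
w1 = in3 OR w0 = false OR true = true
w2 = in2 OR in5 = true OR true = true
w3 = w0 AND in5 = true AND true = true
w4 = w0 AND w1 = true AND true = true
w5 = NOT w4 = NOT true = false
w6 = in4 AND w5 AND in5 = true AND false AND true = false
w7 = w6 AND in0 = false AND false = false
w9 = w7 XOR w3 = false XOR true = true
w11 = in0 OR w0 = false OR true = true
w14 = w5 NAND w3 = false NAND true = true

w2 = true, w9 = true, w11 = true, w14 = true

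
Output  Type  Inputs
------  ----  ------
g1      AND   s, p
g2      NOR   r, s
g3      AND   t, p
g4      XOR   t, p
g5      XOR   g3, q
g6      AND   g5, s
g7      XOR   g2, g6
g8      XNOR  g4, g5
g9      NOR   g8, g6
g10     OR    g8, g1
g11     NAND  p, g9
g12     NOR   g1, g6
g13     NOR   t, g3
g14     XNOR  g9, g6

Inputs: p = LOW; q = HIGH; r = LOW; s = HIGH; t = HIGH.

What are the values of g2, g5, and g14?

g2 = LOW, g5 = HIGH, g14 = LOW

g2 = r NOR s = LOW NOR HIGH = LOW
g3 = t AND p = HIGH AND LOW = LOW
g4 = t XOR p = HIGH XOR LOW = HIGH
g5 = g3 XOR q = LOW XOR HIGH = HIGH
g6 = g5 AND s = HIGH AND HIGH = HIGH
g8 = g4 XNOR g5 = HIGH XNOR HIGH = HIGH
g9 = g8 NOR g6 = HIGH NOR HIGH = LOW
g14 = g9 XNOR g6 = LOW XNOR HIGH = LOW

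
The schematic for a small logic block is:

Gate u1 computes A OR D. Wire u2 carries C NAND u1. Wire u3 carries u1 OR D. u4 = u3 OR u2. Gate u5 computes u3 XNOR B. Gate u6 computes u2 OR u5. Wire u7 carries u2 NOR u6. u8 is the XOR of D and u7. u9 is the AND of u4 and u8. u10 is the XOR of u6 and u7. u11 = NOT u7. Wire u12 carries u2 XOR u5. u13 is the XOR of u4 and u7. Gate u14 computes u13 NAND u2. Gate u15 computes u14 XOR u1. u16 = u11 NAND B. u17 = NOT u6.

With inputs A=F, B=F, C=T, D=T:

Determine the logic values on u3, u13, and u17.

u3 = T, u13 = F, u17 = T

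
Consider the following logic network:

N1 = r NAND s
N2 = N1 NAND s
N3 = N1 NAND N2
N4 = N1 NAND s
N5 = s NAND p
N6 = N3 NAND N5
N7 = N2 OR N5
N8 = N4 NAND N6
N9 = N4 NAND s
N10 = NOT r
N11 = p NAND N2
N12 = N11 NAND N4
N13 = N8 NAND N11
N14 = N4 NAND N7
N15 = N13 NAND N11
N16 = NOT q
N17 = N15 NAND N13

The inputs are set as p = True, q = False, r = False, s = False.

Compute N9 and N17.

N1 = r NAND s = False NAND False = True
N2 = N1 NAND s = True NAND False = True
N3 = N1 NAND N2 = True NAND True = False
N4 = N1 NAND s = True NAND False = True
N5 = s NAND p = False NAND True = True
N6 = N3 NAND N5 = False NAND True = True
N8 = N4 NAND N6 = True NAND True = False
N9 = N4 NAND s = True NAND False = True
N11 = p NAND N2 = True NAND True = False
N13 = N8 NAND N11 = False NAND False = True
N15 = N13 NAND N11 = True NAND False = True
N17 = N15 NAND N13 = True NAND True = False

N9 = True, N17 = False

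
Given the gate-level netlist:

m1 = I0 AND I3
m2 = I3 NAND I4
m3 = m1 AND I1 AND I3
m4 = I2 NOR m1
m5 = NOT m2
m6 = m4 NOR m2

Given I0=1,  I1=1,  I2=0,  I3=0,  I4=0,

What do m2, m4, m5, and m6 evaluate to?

m2 = 1; m4 = 1; m5 = 0; m6 = 0

m1 = I0 AND I3 = 1 AND 0 = 0
m2 = I3 NAND I4 = 0 NAND 0 = 1
m4 = I2 NOR m1 = 0 NOR 0 = 1
m5 = NOT m2 = NOT 1 = 0
m6 = m4 NOR m2 = 1 NOR 1 = 0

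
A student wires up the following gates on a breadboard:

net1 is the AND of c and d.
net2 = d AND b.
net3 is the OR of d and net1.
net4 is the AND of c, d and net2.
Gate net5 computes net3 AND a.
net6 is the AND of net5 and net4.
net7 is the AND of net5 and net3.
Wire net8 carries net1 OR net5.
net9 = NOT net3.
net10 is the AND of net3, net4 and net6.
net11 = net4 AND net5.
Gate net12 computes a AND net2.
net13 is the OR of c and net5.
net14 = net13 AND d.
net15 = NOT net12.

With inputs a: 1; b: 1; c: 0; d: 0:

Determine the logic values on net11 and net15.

net11 = 0, net15 = 1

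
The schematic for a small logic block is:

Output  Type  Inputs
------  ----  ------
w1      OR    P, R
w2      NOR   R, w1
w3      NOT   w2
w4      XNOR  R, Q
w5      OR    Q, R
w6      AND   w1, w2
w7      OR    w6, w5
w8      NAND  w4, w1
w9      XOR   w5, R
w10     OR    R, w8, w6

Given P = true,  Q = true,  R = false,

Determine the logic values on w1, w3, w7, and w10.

w1 = P OR R = true OR false = true
w2 = R NOR w1 = false NOR true = false
w3 = NOT w2 = NOT false = true
w4 = R XNOR Q = false XNOR true = false
w5 = Q OR R = true OR false = true
w6 = w1 AND w2 = true AND false = false
w7 = w6 OR w5 = false OR true = true
w8 = w4 NAND w1 = false NAND true = true
w10 = R OR w8 OR w6 = false OR true OR false = true

w1 = true, w3 = true, w7 = true, w10 = true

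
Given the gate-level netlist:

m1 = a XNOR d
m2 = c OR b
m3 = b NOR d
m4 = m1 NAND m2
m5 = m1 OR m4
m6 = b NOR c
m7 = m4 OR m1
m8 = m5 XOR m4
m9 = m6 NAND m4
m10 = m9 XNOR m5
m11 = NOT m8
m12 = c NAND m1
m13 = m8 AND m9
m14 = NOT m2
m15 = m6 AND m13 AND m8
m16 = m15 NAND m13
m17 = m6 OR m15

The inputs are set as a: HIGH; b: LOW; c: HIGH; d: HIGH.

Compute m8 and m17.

m8 = HIGH, m17 = LOW

m1 = a XNOR d = HIGH XNOR HIGH = HIGH
m2 = c OR b = HIGH OR LOW = HIGH
m4 = m1 NAND m2 = HIGH NAND HIGH = LOW
m5 = m1 OR m4 = HIGH OR LOW = HIGH
m6 = b NOR c = LOW NOR HIGH = LOW
m8 = m5 XOR m4 = HIGH XOR LOW = HIGH
m9 = m6 NAND m4 = LOW NAND LOW = HIGH
m13 = m8 AND m9 = HIGH AND HIGH = HIGH
m15 = m6 AND m13 AND m8 = LOW AND HIGH AND HIGH = LOW
m17 = m6 OR m15 = LOW OR LOW = LOW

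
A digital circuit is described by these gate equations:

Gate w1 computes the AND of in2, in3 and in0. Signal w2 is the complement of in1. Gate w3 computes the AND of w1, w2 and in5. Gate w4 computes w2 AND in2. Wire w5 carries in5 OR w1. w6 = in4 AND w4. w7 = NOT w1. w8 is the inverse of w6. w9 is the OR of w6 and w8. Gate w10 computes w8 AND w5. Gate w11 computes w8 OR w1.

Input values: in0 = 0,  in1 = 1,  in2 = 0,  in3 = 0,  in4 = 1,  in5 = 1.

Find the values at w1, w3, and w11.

w1 = in2 AND in3 AND in0 = 0 AND 0 AND 0 = 0
w2 = NOT in1 = NOT 1 = 0
w3 = w1 AND w2 AND in5 = 0 AND 0 AND 1 = 0
w4 = w2 AND in2 = 0 AND 0 = 0
w6 = in4 AND w4 = 1 AND 0 = 0
w8 = NOT w6 = NOT 0 = 1
w11 = w8 OR w1 = 1 OR 0 = 1

w1 = 0  w3 = 0  w11 = 1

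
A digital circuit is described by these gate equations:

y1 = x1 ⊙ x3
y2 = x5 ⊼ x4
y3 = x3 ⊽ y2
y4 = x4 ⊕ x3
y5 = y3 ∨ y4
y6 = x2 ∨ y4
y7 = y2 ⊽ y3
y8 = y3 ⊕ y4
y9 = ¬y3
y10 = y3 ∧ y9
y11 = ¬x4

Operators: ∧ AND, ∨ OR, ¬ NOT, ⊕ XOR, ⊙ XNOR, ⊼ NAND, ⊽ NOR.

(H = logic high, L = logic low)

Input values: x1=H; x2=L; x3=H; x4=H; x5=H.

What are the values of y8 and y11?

y2 = x5 NAND x4 = H NAND H = L
y3 = x3 NOR y2 = H NOR L = L
y4 = x4 XOR x3 = H XOR H = L
y8 = y3 XOR y4 = L XOR L = L
y11 = NOT x4 = NOT H = L

y8 = L  y11 = L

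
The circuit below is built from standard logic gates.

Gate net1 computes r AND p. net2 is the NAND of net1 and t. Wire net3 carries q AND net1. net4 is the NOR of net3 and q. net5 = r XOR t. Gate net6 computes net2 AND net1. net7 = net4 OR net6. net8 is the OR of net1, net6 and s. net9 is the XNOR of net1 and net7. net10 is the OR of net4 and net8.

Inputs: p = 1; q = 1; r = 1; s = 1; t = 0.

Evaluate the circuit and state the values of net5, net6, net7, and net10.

net5 = 1, net6 = 1, net7 = 1, net10 = 1

net1 = r AND p = 1 AND 1 = 1
net2 = net1 NAND t = 1 NAND 0 = 1
net3 = q AND net1 = 1 AND 1 = 1
net4 = net3 NOR q = 1 NOR 1 = 0
net5 = r XOR t = 1 XOR 0 = 1
net6 = net2 AND net1 = 1 AND 1 = 1
net7 = net4 OR net6 = 0 OR 1 = 1
net8 = net1 OR net6 OR s = 1 OR 1 OR 1 = 1
net10 = net4 OR net8 = 0 OR 1 = 1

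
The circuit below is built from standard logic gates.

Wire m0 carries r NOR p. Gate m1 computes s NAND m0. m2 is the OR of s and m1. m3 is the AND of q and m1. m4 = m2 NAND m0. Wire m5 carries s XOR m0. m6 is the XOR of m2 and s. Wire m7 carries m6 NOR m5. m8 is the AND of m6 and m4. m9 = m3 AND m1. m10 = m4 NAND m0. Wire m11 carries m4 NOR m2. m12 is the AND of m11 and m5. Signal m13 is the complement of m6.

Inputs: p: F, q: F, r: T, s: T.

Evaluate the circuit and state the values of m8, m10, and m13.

m8 = F; m10 = T; m13 = T

m0 = r NOR p = T NOR F = F
m1 = s NAND m0 = T NAND F = T
m2 = s OR m1 = T OR T = T
m4 = m2 NAND m0 = T NAND F = T
m6 = m2 XOR s = T XOR T = F
m8 = m6 AND m4 = F AND T = F
m10 = m4 NAND m0 = T NAND F = T
m13 = NOT m6 = NOT F = T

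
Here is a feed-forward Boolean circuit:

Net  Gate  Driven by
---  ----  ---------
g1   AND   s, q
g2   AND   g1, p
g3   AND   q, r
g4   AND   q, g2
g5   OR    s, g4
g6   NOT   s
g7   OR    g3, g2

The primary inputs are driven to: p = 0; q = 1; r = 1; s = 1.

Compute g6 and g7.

g1 = s AND q = 1 AND 1 = 1
g2 = g1 AND p = 1 AND 0 = 0
g3 = q AND r = 1 AND 1 = 1
g6 = NOT s = NOT 1 = 0
g7 = g3 OR g2 = 1 OR 0 = 1

g6 = 0  g7 = 1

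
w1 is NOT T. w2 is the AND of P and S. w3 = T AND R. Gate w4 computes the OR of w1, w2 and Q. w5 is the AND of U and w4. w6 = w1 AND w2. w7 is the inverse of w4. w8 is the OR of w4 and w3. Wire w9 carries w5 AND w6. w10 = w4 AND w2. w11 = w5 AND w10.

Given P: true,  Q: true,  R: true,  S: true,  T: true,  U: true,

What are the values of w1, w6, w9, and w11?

w1 = NOT T = NOT true = false
w2 = P AND S = true AND true = true
w4 = w1 OR w2 OR Q = false OR true OR true = true
w5 = U AND w4 = true AND true = true
w6 = w1 AND w2 = false AND true = false
w9 = w5 AND w6 = true AND false = false
w10 = w4 AND w2 = true AND true = true
w11 = w5 AND w10 = true AND true = true

w1 = false  w6 = false  w9 = false  w11 = true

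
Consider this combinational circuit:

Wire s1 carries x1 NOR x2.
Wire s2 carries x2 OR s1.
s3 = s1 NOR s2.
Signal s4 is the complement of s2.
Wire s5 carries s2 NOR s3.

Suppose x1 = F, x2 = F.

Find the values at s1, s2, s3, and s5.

s1 = T, s2 = T, s3 = F, s5 = F

s1 = x1 NOR x2 = F NOR F = T
s2 = x2 OR s1 = F OR T = T
s3 = s1 NOR s2 = T NOR T = F
s5 = s2 NOR s3 = T NOR F = F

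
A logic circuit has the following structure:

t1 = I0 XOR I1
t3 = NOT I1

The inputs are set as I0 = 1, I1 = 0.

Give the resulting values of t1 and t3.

t1 = 1  t3 = 1

t1 = 1 XOR 0 = 1
t3 = NOT 0 = 1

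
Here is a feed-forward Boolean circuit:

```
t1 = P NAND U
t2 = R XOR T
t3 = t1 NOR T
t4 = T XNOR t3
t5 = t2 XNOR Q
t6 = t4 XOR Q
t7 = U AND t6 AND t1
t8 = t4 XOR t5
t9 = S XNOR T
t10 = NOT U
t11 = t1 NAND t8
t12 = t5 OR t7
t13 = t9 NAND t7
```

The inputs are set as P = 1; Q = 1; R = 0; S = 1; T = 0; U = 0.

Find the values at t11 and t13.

t11 = 0, t13 = 1

t1 = P NAND U = 1 NAND 0 = 1
t2 = R XOR T = 0 XOR 0 = 0
t3 = t1 NOR T = 1 NOR 0 = 0
t4 = T XNOR t3 = 0 XNOR 0 = 1
t5 = t2 XNOR Q = 0 XNOR 1 = 0
t6 = t4 XOR Q = 1 XOR 1 = 0
t7 = U AND t6 AND t1 = 0 AND 0 AND 1 = 0
t8 = t4 XOR t5 = 1 XOR 0 = 1
t9 = S XNOR T = 1 XNOR 0 = 0
t11 = t1 NAND t8 = 1 NAND 1 = 0
t13 = t9 NAND t7 = 0 NAND 0 = 1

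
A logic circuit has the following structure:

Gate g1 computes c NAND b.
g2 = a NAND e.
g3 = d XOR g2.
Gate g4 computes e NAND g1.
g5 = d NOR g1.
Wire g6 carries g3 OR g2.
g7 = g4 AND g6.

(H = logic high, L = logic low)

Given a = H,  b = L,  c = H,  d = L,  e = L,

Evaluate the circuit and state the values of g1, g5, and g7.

g1 = c NAND b = H NAND L = H
g2 = a NAND e = H NAND L = H
g3 = d XOR g2 = L XOR H = H
g4 = e NAND g1 = L NAND H = H
g5 = d NOR g1 = L NOR H = L
g6 = g3 OR g2 = H OR H = H
g7 = g4 AND g6 = H AND H = H

g1 = H, g5 = L, g7 = H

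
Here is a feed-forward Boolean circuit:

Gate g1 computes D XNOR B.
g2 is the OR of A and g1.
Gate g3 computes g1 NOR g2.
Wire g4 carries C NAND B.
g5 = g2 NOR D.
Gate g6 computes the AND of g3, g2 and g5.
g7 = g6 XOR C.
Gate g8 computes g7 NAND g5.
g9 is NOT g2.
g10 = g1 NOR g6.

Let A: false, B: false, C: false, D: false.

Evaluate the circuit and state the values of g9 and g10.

g9 = false; g10 = false

g1 = D XNOR B = false XNOR false = true
g2 = A OR g1 = false OR true = true
g3 = g1 NOR g2 = true NOR true = false
g5 = g2 NOR D = true NOR false = false
g6 = g3 AND g2 AND g5 = false AND true AND false = false
g9 = NOT g2 = NOT true = false
g10 = g1 NOR g6 = true NOR false = false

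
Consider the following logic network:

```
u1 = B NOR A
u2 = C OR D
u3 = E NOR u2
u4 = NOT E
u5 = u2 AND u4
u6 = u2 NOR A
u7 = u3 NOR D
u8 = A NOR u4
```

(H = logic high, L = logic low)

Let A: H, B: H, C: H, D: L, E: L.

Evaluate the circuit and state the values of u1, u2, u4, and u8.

u1 = B NOR A = H NOR H = L
u2 = C OR D = H OR L = H
u4 = NOT E = NOT L = H
u8 = A NOR u4 = H NOR H = L

u1 = L  u2 = H  u4 = H  u8 = L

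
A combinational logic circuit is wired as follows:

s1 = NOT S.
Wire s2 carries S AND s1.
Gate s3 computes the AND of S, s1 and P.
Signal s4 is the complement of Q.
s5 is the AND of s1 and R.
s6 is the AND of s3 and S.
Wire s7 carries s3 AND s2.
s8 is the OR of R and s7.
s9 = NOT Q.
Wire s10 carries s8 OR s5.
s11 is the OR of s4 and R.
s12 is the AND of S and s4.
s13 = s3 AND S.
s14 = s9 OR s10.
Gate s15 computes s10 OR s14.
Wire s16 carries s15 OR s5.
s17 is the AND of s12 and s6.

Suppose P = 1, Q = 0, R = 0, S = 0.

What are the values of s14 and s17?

s1 = NOT S = NOT 0 = 1
s2 = S AND s1 = 0 AND 1 = 0
s3 = S AND s1 AND P = 0 AND 1 AND 1 = 0
s4 = NOT Q = NOT 0 = 1
s5 = s1 AND R = 1 AND 0 = 0
s6 = s3 AND S = 0 AND 0 = 0
s7 = s3 AND s2 = 0 AND 0 = 0
s8 = R OR s7 = 0 OR 0 = 0
s9 = NOT Q = NOT 0 = 1
s10 = s8 OR s5 = 0 OR 0 = 0
s12 = S AND s4 = 0 AND 1 = 0
s14 = s9 OR s10 = 1 OR 0 = 1
s17 = s12 AND s6 = 0 AND 0 = 0

s14 = 1, s17 = 0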